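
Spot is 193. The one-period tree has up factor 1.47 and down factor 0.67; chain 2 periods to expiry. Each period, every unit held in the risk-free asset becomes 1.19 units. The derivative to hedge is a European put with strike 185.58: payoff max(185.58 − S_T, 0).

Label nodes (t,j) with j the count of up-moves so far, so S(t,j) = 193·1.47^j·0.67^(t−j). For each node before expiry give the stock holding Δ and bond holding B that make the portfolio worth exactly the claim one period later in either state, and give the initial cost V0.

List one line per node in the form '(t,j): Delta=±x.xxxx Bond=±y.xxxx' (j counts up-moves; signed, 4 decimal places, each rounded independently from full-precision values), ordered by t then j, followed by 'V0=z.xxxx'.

The replicating-portfolio and risk-neutral prices coincide; use p* = (1.19−0.67)/(1.47−0.67) = 0.6500 for the latter.
At expiry t=2: V(2,0)=98.9423, V(2,1)=0.0000, V(2,2)=0.0000
(1,0): S=129.3100. Δ = (V_up−V_dn)/(S_up−S_dn) = (0.0000−98.9423)/(190.0857−86.6377) = -0.9564. V = [p*·0.0000 + (1−p*)·98.9423]/1.19 = 29.1007. B = V − Δ·S = 152.7786.
(1,1): S=283.7100. Δ = (V_up−V_dn)/(S_up−S_dn) = (0.0000−0.0000)/(417.0537−190.0857) = 0.0000. V = [p*·0.0000 + (1−p*)·0.0000]/1.19 = 0.0000. B = V − Δ·S = 0.0000.
(0,0): S=193.0000. Δ = (V_up−V_dn)/(S_up−S_dn) = (0.0000−29.1007)/(283.7100−129.3100) = -0.1885. V = [p*·0.0000 + (1−p*)·29.1007]/1.19 = 8.5590. B = V − Δ·S = 44.9349.
Each (Δ,B) replicates both successor values, so the strategy is self-financing and V0 is arbitrage-free.

(0,0): Delta=-0.1885 Bond=44.9349
(1,0): Delta=-0.9564 Bond=152.7786
(1,1): Delta=0.0000 Bond=0.0000
V0=8.5590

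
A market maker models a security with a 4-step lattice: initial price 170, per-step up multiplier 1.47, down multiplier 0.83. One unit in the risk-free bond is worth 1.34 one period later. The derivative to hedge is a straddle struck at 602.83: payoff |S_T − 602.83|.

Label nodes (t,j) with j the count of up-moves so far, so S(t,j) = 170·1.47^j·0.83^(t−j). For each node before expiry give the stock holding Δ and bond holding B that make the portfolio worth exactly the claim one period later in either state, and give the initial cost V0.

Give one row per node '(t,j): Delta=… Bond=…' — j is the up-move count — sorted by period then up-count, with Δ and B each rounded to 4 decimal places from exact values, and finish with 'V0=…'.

Under the risk-neutral measure, an up-move has probability p* = (R−d)/(u−d) = 0.7969 and values discount at R = 1.34.
At expiry t=4: V(4,0)=522.1509, V(4,1)=459.9404, V(4,2)=349.7605, V(4,3)=154.6226, V(4,4)=190.9831
(3,0): S=97.2038. Δ = (V_up−V_dn)/(S_up−S_dn) = (459.9404−522.1509)/(142.8896−80.6791) = -1.0000. V = [p*·459.9404 + (1−p*)·522.1509]/1.34 = 352.6693. B = V − Δ·S = 449.8731.
(3,1): S=172.1561. Δ = (V_up−V_dn)/(S_up−S_dn) = (349.7605−459.9404)/(253.0695−142.8896) = -1.0000. V = [p*·349.7605 + (1−p*)·459.9404]/1.34 = 277.7170. B = V − Δ·S = 449.8731.
(3,2): S=304.9030. Δ = (V_up−V_dn)/(S_up−S_dn) = (154.6226−349.7605)/(448.2074−253.0695) = -1.0000. V = [p*·154.6226 + (1−p*)·349.7605]/1.34 = 144.9701. B = V − Δ·S = 449.8731.
(3,3): S=540.0089. Δ = (V_up−V_dn)/(S_up−S_dn) = (190.9831−154.6226)/(793.8131−448.2074) = 0.1052. V = [p*·190.9831 + (1−p*)·154.6226]/1.34 = 137.0130. B = V − Δ·S = 80.1997.
(2,0): S=117.1130. Δ = (V_up−V_dn)/(S_up−S_dn) = (277.7170−352.6693)/(172.1561−97.2038) = -1.0000. V = [p*·277.7170 + (1−p*)·352.6693]/1.34 = 218.6132. B = V − Δ·S = 335.7262.
(2,1): S=207.4170. Δ = (V_up−V_dn)/(S_up−S_dn) = (144.9701−277.7170)/(304.9030−172.1561) = -1.0000. V = [p*·144.9701 + (1−p*)·277.7170]/1.34 = 128.3092. B = V − Δ·S = 335.7262.
(2,2): S=367.3530. Δ = (V_up−V_dn)/(S_up−S_dn) = (137.0130−144.9701)/(540.0089−304.9030) = -0.0338. V = [p*·137.0130 + (1−p*)·144.9701]/1.34 = 103.4547. B = V − Δ·S = 115.8878.
(1,0): S=141.1000. Δ = (V_up−V_dn)/(S_up−S_dn) = (128.3092−218.6132)/(207.4170−117.1130) = -1.0000. V = [p*·128.3092 + (1−p*)·218.6132]/1.34 = 109.4420. B = V − Δ·S = 250.5420.
(1,1): S=249.9000. Δ = (V_up−V_dn)/(S_up−S_dn) = (103.4547−128.3092)/(367.3530−207.4170) = -0.1554. V = [p*·103.4547 + (1−p*)·128.3092]/1.34 = 80.9726. B = V − Δ·S = 119.8078.
(0,0): S=170.0000. Δ = (V_up−V_dn)/(S_up−S_dn) = (80.9726−109.4420)/(249.9000−141.1000) = -0.2617. V = [p*·80.9726 + (1−p*)·109.4420]/1.34 = 64.7429. B = V − Δ·S = 109.2263.
Each (Δ,B) replicates both successor values, so the strategy is self-financing and V0 is arbitrage-free.

(0,0): Delta=-0.2617 Bond=109.2263
(1,0): Delta=-1.0000 Bond=250.5420
(1,1): Delta=-0.1554 Bond=119.8078
(2,0): Delta=-1.0000 Bond=335.7262
(2,1): Delta=-1.0000 Bond=335.7262
(2,2): Delta=-0.0338 Bond=115.8878
(3,0): Delta=-1.0000 Bond=449.8731
(3,1): Delta=-1.0000 Bond=449.8731
(3,2): Delta=-1.0000 Bond=449.8731
(3,3): Delta=0.1052 Bond=80.1997
V0=64.7429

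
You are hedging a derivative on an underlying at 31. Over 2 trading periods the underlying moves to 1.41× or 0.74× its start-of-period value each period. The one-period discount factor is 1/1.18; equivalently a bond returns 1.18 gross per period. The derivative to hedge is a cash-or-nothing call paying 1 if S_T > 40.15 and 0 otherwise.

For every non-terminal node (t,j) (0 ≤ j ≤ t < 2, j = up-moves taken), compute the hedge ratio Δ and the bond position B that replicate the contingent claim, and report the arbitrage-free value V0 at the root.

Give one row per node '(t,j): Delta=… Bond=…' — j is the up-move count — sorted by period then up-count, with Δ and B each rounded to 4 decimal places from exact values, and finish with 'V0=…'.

Since d<R<u, set p* = (R−d)/(u−d) = 0.6567; price each node as the discounted p*-expectation of its children.
Terminal values V(2,·): V(2,0)=0.0000, V(2,1)=0.0000, V(2,2)=1.0000
  t=1,j=0: stock 22.9400 → up 32.3454 (V=0.0000), down 16.9756 (V=0.0000). Price 0.0000; hedge Δ=0.0000, bond B=0.0000.
  t=1,j=1: stock 43.7100 → up 61.6311 (V=1.0000), down 32.3454 (V=0.0000). Price 0.5565; hedge Δ=0.0341, bond B=-0.9360.
  t=0,j=0: stock 31.0000 → up 43.7100 (V=0.5565), down 22.9400 (V=0.0000). Price 0.3097; hedge Δ=0.0268, bond B=-0.5209.
Each (Δ,B) replicates both successor values, so the strategy is self-financing and V0 is arbitrage-free.

(0,0): Delta=0.0268 Bond=-0.5209
(1,0): Delta=0.0000 Bond=0.0000
(1,1): Delta=0.0341 Bond=-0.9360
V0=0.3097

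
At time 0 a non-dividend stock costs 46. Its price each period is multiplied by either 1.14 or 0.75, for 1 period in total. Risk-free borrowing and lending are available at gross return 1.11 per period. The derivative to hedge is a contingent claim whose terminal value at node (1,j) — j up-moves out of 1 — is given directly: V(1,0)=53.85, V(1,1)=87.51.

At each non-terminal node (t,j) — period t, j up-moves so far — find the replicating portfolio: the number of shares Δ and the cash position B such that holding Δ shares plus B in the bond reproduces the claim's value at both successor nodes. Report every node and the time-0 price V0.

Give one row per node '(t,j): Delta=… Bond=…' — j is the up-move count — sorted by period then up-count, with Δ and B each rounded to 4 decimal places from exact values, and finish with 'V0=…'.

No-arbitrage ⇒ martingale measure with p* = (R−d)/(u−d) = 0.9231.
Terminal payoffs: V(1,0)=53.8500, V(1,1)=87.5100
(0,0): S=46.0000. Δ = (V_up−V_dn)/(S_up−S_dn) = (87.5100−53.8500)/(52.4400−34.5000) = 1.8763. V = [p*·87.5100 + (1−p*)·53.8500]/1.11 = 76.5052. B = V − Δ·S = -9.8025.
Root portfolio cost Δ·46+B reproduces V0=76.5052.

(0,0): Delta=1.8763 Bond=-9.8025
V0=76.5052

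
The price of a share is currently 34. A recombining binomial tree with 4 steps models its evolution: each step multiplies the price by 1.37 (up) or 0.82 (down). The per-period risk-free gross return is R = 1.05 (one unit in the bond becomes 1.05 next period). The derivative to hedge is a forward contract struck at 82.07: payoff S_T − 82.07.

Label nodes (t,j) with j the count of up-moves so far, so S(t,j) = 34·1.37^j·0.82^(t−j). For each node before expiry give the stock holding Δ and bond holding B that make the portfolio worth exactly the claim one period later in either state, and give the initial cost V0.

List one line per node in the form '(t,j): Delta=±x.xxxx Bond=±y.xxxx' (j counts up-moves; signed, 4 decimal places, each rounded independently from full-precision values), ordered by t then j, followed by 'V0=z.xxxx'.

(0,0): Delta=1.0000 Bond=-67.5192
(1,0): Delta=1.0000 Bond=-70.8952
(1,1): Delta=1.0000 Bond=-70.8952
(2,0): Delta=1.0000 Bond=-74.4399
(2,1): Delta=1.0000 Bond=-74.4399
(2,2): Delta=1.0000 Bond=-74.4399
(3,0): Delta=1.0000 Bond=-78.1619
(3,1): Delta=1.0000 Bond=-78.1619
(3,2): Delta=1.0000 Bond=-78.1619
(3,3): Delta=1.0000 Bond=-78.1619
V0=-33.5192

Risk-neutral probability p* = (R−d)/(u−d) = (1.05−0.82)/(1.37−0.82) = 0.4182.
Terminal values V(4,·): V(4,0)=-66.6979, V(4,1)=-56.3873, V(4,2)=-39.1611, V(4,3)=-10.3807, V(4,4)=37.7036
  t=3,j=0: stock 18.7465 → up 25.6827 (V=-56.3873), down 15.3721 (V=-66.6979). Price -59.4154; hedge Δ=1.0000, bond B=-78.1619.
  t=3,j=1: stock 31.3204 → up 42.9089 (V=-39.1611), down 25.6827 (V=-56.3873). Price -46.8415; hedge Δ=1.0000, bond B=-78.1619.
  t=3,j=2: stock 52.3280 → up 71.6893 (V=-10.3807), down 42.9089 (V=-39.1611). Price -25.8339; hedge Δ=1.0000, bond B=-78.1619.
  t=3,j=3: stock 87.4260 → up 119.7736 (V=37.7036), down 71.6893 (V=-10.3807). Price 9.2641; hedge Δ=1.0000, bond B=-78.1619.
  t=2,j=0: stock 22.8616 → up 31.3204 (V=-46.8415), down 18.7465 (V=-59.4154). Price -51.5783; hedge Δ=1.0000, bond B=-74.4399.
  t=2,j=1: stock 38.1956 → up 52.3280 (V=-25.8339), down 31.3204 (V=-46.8415). Price -36.2443; hedge Δ=1.0000, bond B=-74.4399.
  t=2,j=2: stock 63.8146 → up 87.4260 (V=9.2641), down 52.3280 (V=-25.8339). Price -10.6253; hedge Δ=1.0000, bond B=-74.4399.
  t=1,j=0: stock 27.8800 → up 38.1956 (V=-36.2443), down 22.8616 (V=-51.5783). Price -43.0152; hedge Δ=1.0000, bond B=-70.8952.
  t=1,j=1: stock 46.5800 → up 63.8146 (V=-10.6253), down 38.1956 (V=-36.2443). Price -24.3152; hedge Δ=1.0000, bond B=-70.8952.
  t=0,j=0: stock 34.0000 → up 46.5800 (V=-24.3152), down 27.8800 (V=-43.0152). Price -33.5192; hedge Δ=1.0000, bond B=-67.5192.
Check: Δ(0,0)·S0 + B(0,0) = -33.5192 = V0.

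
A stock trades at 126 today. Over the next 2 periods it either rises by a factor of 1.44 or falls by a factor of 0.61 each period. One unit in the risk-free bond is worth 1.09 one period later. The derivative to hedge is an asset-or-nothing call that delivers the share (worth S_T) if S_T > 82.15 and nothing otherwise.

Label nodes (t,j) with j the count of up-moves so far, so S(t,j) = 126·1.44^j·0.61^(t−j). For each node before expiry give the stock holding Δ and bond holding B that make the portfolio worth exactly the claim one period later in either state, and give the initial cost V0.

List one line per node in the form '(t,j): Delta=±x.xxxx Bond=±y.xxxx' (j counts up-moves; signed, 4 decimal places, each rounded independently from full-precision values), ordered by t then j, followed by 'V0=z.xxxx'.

The replicating-portfolio and risk-neutral prices coincide; use p* = (1.09−0.61)/(1.44−0.61) = 0.5783 for the latter.
At expiry t=2: V(2,0)=0.0000, V(2,1)=110.6784, V(2,2)=261.2736
  t=1,j=0: stock 76.8600 → up 110.6784 (V=110.6784), down 46.8846 (V=0.0000). Price 58.7218; hedge Δ=1.7349, bond B=-74.6256.
  t=1,j=1: stock 181.4400 → up 261.2736 (V=261.2736), down 110.6784 (V=110.6784). Price 181.4400; hedge Δ=1.0000, bond B=0.0000.
  t=0,j=0: stock 126.0000 → up 181.4400 (V=181.4400), down 76.8600 (V=58.7218). Price 118.9829; hedge Δ=1.1734, bond B=-28.8703.
Check: Δ(0,0)·S0 + B(0,0) = 118.9829 = V0.

(0,0): Delta=1.1734 Bond=-28.8703
(1,0): Delta=1.7349 Bond=-74.6256
(1,1): Delta=1.0000 Bond=0.0000
V0=118.9829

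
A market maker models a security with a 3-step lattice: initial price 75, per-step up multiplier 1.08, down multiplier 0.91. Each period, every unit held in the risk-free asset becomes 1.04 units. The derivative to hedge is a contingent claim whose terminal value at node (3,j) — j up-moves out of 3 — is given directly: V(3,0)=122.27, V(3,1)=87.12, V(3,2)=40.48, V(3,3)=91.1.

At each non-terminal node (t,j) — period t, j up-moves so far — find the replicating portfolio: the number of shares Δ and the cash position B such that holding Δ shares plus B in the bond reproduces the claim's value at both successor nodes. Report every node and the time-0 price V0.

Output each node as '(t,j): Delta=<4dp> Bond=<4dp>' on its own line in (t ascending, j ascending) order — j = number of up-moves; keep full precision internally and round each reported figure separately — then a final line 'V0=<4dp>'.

Since d<R<u, set p* = (R−d)/(u−d) = 0.7647; price each node as the discounted p*-expectation of its children.
Payoff layer (t=3): V(3,0)=122.2700, V(3,1)=87.1200, V(3,2)=40.4800, V(3,3)=91.1000
  t=2,j=0: stock 62.1075 → up 67.0761 (V=87.1200), down 56.5178 (V=122.2700). Price 91.7217; hedge Δ=-3.3291, bond B=298.4864.
  t=2,j=1: stock 73.7100 → up 79.6068 (V=40.4800), down 67.0761 (V=87.1200). Price 49.4751; hedge Δ=-3.7221, bond B=323.8281.
  t=2,j=2: stock 87.4800 → up 94.4784 (V=91.1000), down 79.6068 (V=40.4800). Price 76.1437; hedge Δ=3.4038, bond B=-221.6210.
  t=1,j=0: stock 68.2500 → up 73.7100 (V=49.4751), down 62.1075 (V=91.7217). Price 57.1303; hedge Δ=-3.6412, bond B=305.6397.
  t=1,j=1: stock 81.0000 → up 87.4800 (V=76.1437), down 73.7100 (V=49.4751). Price 67.1815; hedge Δ=1.9367, bond B=-89.6924.
  t=0,j=0: stock 75.0000 → up 81.0000 (V=67.1815), down 68.2500 (V=57.1303). Price 62.3235; hedge Δ=0.7883, bond B=3.1990.
Each (Δ,B) replicates both successor values, so the strategy is self-financing and V0 is arbitrage-free.

(0,0): Delta=0.7883 Bond=3.1990
(1,0): Delta=-3.6412 Bond=305.6397
(1,1): Delta=1.9367 Bond=-89.6924
(2,0): Delta=-3.3291 Bond=298.4864
(2,1): Delta=-3.7221 Bond=323.8281
(2,2): Delta=3.4038 Bond=-221.6210
V0=62.3235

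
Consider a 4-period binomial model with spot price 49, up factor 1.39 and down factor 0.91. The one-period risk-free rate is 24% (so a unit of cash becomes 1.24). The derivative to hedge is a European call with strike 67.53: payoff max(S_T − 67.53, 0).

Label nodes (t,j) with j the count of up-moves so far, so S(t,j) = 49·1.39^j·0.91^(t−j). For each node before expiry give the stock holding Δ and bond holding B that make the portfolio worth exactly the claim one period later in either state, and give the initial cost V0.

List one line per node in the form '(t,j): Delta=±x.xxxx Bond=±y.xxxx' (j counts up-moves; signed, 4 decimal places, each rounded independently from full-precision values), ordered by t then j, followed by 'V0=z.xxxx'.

The replicating-portfolio and risk-neutral prices coincide; use p* = (1.24−0.91)/(1.39−0.91) = 0.6875 for the latter.
Terminal payoffs: V(4,0)=0.0000, V(4,1)=0.0000, V(4,2)=10.8686, V(4,3)=52.2218, V(4,4)=115.3875
Node (3,0) S=36.9250: V=(p*·0.0000+(1−p*)·0.0000)/1.24=0.0000; Δ=(0.0000−0.0000)/(51.3257−33.6017)=0.0000; B=V−Δ·S=0.0000
Node (3,1) S=56.4019: V=(p*·10.8686+(1−p*)·0.0000)/1.24=6.0260; Δ=(10.8686−0.0000)/(78.3986−51.3257)=0.4015; B=V−Δ·S=-16.6170
Node (3,2) S=86.1523: V=(p*·52.2218+(1−p*)·10.8686)/1.24=31.6927; Δ=(52.2218−10.8686)/(119.7518−78.3986)=1.0000; B=V−Δ·S=-54.4597
Node (3,3) S=131.5953: V=(p*·115.3875+(1−p*)·52.2218)/1.24=77.1357; Δ=(115.3875−52.2218)/(182.9175−119.7518)=1.0000; B=V−Δ·S=-54.4597
Node (2,0) S=40.5769: V=(p*·6.0260+(1−p*)·0.0000)/1.24=3.3410; Δ=(6.0260−0.0000)/(56.4019−36.9250)=0.3094; B=V−Δ·S=-9.2131
Node (2,1) S=61.9801: V=(p*·31.6927+(1−p*)·6.0260)/1.24=19.0902; Δ=(31.6927−6.0260)/(86.1523−56.4019)=0.8627; B=V−Δ·S=-34.3821
Node (2,2) S=94.6729: V=(p*·77.1357+(1−p*)·31.6927)/1.24=50.7538; Δ=(77.1357−31.6927)/(131.5953−86.1523)=1.0000; B=V−Δ·S=-43.9191
Node (1,0) S=44.5900: V=(p*·19.0902+(1−p*)·3.3410)/1.24=11.4263; Δ=(19.0902−3.3410)/(61.9801−40.5769)=0.7358; B=V−Δ·S=-21.3845
Node (1,1) S=68.1100: V=(p*·50.7538+(1−p*)·19.0902)/1.24=32.9507; Δ=(50.7538−19.0902)/(94.6729−61.9801)=0.9685; B=V−Δ·S=-33.0152
Node (0,0) S=49.0000: V=(p*·32.9507+(1−p*)·11.4263)/1.24=21.1487; Δ=(32.9507−11.4263)/(68.1100−44.5900)=0.9152; B=V−Δ·S=-23.6940
Check: Δ(0,0)·S0 + B(0,0) = 21.1487 = V0.

(0,0): Delta=0.9152 Bond=-23.6940
(1,0): Delta=0.7358 Bond=-21.3845
(1,1): Delta=0.9685 Bond=-33.0152
(2,0): Delta=0.3094 Bond=-9.2131
(2,1): Delta=0.8627 Bond=-34.3821
(2,2): Delta=1.0000 Bond=-43.9191
(3,0): Delta=0.0000 Bond=0.0000
(3,1): Delta=0.4015 Bond=-16.6170
(3,2): Delta=1.0000 Bond=-54.4597
(3,3): Delta=1.0000 Bond=-54.4597
V0=21.1487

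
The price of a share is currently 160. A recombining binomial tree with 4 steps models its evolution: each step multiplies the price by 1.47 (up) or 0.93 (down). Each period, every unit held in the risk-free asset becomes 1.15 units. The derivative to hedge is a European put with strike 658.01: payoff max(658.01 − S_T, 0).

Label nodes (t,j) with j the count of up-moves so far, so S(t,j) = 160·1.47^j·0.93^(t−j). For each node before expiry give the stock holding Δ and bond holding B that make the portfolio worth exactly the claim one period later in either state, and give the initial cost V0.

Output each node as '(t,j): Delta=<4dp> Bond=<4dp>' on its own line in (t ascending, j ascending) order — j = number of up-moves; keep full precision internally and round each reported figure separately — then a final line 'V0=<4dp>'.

The replicating-portfolio and risk-neutral prices coincide; use p* = (1.15−0.93)/(1.47−0.93) = 0.4074 for the latter.
Payoff layer (t=4): V(4,0)=538.3217, V(4,1)=468.8252, V(4,2)=358.9760, V(4,3)=185.3434, V(4,4)=0.0000
  t=3,j=0: stock 128.6971 → up 189.1848 (V=468.8252), down 119.6883 (V=538.3217). Price 443.4855; hedge Δ=-1.0000, bond B=572.1826.
  t=3,j=1: stock 203.4245 → up 299.0340 (V=358.9760), down 189.1848 (V=468.8252). Price 368.7581; hedge Δ=-1.0000, bond B=572.1826.
  t=3,j=2: stock 321.5419 → up 472.6666 (V=185.3434), down 299.0340 (V=358.9760). Price 250.6407; hedge Δ=-1.0000, bond B=572.1826.
  t=3,j=3: stock 508.2437 → up 747.1182 (V=0.0000), down 472.6666 (V=185.3434). Price 95.5071; hedge Δ=-0.6753, bond B=438.7355.
  t=2,j=0: stock 138.3840 → up 203.4245 (V=368.7581), down 128.6971 (V=443.4855). Price 359.1661; hedge Δ=-1.0000, bond B=497.5501.
  t=2,j=1: stock 218.7360 → up 321.5419 (V=250.6407), down 203.4245 (V=368.7581). Price 278.8141; hedge Δ=-1.0000, bond B=497.5501.
  t=2,j=2: stock 345.7440 → up 508.2437 (V=95.5071), down 321.5419 (V=250.6407). Price 162.9896; hedge Δ=-0.8309, bond B=450.2742.
  t=1,j=0: stock 148.8000 → up 218.7360 (V=278.8141), down 138.3840 (V=359.1661). Price 283.8523; hedge Δ=-1.0000, bond B=432.6523.
  t=1,j=1: stock 235.2000 → up 345.7440 (V=162.9896), down 218.7360 (V=278.8141). Price 201.4142; hedge Δ=-0.9119, bond B=415.9039.
  t=0,j=0: stock 160.0000 → up 235.2000 (V=201.4142), down 148.8000 (V=283.8523). Price 217.6229; hedge Δ=-0.9541, bond B=370.2860.
The time-0 hedge costs 217.6229, which is the no-arbitrage price.

(0,0): Delta=-0.9541 Bond=370.2860
(1,0): Delta=-1.0000 Bond=432.6523
(1,1): Delta=-0.9119 Bond=415.9039
(2,0): Delta=-1.0000 Bond=497.5501
(2,1): Delta=-1.0000 Bond=497.5501
(2,2): Delta=-0.8309 Bond=450.2742
(3,0): Delta=-1.0000 Bond=572.1826
(3,1): Delta=-1.0000 Bond=572.1826
(3,2): Delta=-1.0000 Bond=572.1826
(3,3): Delta=-0.6753 Bond=438.7355
V0=217.6229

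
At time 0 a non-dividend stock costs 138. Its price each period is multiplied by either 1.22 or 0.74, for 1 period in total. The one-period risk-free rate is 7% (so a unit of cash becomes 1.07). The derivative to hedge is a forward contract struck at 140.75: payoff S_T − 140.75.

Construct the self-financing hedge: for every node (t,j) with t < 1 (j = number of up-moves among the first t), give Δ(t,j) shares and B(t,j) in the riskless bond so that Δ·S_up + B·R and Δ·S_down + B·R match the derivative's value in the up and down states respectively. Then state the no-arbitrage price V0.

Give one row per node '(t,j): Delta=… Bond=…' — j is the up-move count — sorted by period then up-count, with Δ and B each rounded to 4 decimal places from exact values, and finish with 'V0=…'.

Under the risk-neutral measure, an up-move has probability p* = (R−d)/(u−d) = 0.6875 and values discount at R = 1.07.
Terminal values V(1,·): V(1,0)=-38.6300, V(1,1)=27.6100
Node (0,0) S=138.0000: V=(p*·27.6100+(1−p*)·-38.6300)/1.07=6.4579; Δ=(27.6100−-38.6300)/(168.3600−102.1200)=1.0000; B=V−Δ·S=-131.5421
Root portfolio cost Δ·138+B reproduces V0=6.4579.

(0,0): Delta=1.0000 Bond=-131.5421
V0=6.4579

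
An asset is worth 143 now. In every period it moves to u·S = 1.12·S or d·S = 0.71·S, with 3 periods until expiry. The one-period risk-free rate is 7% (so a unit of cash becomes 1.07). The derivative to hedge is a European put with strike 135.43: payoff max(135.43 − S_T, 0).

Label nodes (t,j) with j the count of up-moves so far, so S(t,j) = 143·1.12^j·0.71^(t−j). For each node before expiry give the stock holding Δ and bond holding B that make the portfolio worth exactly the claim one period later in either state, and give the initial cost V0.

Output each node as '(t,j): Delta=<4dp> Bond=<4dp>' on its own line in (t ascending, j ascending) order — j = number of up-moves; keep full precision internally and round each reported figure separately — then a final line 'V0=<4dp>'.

No-arbitrage ⇒ martingale measure with p* = (R−d)/(u−d) = 0.8780.
Terminal payoffs: V(3,0)=84.2487, V(3,1)=54.6933, V(3,2)=8.0708, V(3,3)=0.0000
(2,0): S=72.0863. Δ = (V_up−V_dn)/(S_up−S_dn) = (54.6933−84.2487)/(80.7367−51.1813) = -1.0000. V = [p*·54.6933 + (1−p*)·84.2487]/1.07 = 54.4838. B = V − Δ·S = 126.5701.
(2,1): S=113.7136. Δ = (V_up−V_dn)/(S_up−S_dn) = (8.0708−54.6933)/(127.3592−80.7367) = -1.0000. V = [p*·8.0708 + (1−p*)·54.6933]/1.07 = 12.8565. B = V − Δ·S = 126.5701.
(2,2): S=179.3792. Δ = (V_up−V_dn)/(S_up−S_dn) = (0.0000−8.0708)/(200.9047−127.3592) = -0.1097. V = [p*·0.0000 + (1−p*)·8.0708]/1.07 = 0.9199. B = V − Δ·S = 20.6047.
(1,0): S=101.5300. Δ = (V_up−V_dn)/(S_up−S_dn) = (12.8565−54.4838)/(113.7136−72.0863) = -1.0000. V = [p*·12.8565 + (1−p*)·54.4838]/1.07 = 16.7598. B = V − Δ·S = 118.2898.
(1,1): S=160.1600. Δ = (V_up−V_dn)/(S_up−S_dn) = (0.9199−12.8565)/(179.3792−113.7136) = -0.1818. V = [p*·0.9199 + (1−p*)·12.8565]/1.07 = 2.2201. B = V − Δ·S = 31.3339.
(0,0): S=143.0000. Δ = (V_up−V_dn)/(S_up−S_dn) = (2.2201−16.7598)/(160.1600−101.5300) = -0.2480. V = [p*·2.2201 + (1−p*)·16.7598]/1.07 = 3.7320. B = V − Δ·S = 39.1946.
Check: Δ(0,0)·S0 + B(0,0) = 3.7320 = V0.

(0,0): Delta=-0.2480 Bond=39.1946
(1,0): Delta=-1.0000 Bond=118.2898
(1,1): Delta=-0.1818 Bond=31.3339
(2,0): Delta=-1.0000 Bond=126.5701
(2,1): Delta=-1.0000 Bond=126.5701
(2,2): Delta=-0.1097 Bond=20.6047
V0=3.7320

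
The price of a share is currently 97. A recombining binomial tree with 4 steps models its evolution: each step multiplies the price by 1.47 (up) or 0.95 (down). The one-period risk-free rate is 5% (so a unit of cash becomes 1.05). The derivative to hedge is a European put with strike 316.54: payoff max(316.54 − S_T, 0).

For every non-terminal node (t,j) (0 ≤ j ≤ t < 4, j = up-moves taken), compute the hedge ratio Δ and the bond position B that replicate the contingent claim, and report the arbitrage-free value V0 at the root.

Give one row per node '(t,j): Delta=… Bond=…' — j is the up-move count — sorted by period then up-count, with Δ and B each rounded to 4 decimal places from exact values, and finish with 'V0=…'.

Since d<R<u, set p* = (R−d)/(u−d) = 0.1923; price each node as the discounted p*-expectation of its children.
Terminal payoffs: V(4,0)=237.5329, V(4,1)=194.2869, V(4,2)=127.3694, V(4,3)=23.8234, V(4,4)=0.0000
(3,0): S=83.1654. Δ = (V_up−V_dn)/(S_up−S_dn) = (194.2869−237.5329)/(122.2531−79.0071) = -1.0000. V = [p*·194.2869 + (1−p*)·237.5329]/1.05 = 218.3013. B = V − Δ·S = 301.4667.
(3,1): S=128.6875. Δ = (V_up−V_dn)/(S_up−S_dn) = (127.3694−194.2869)/(189.1706−122.2531) = -1.0000. V = [p*·127.3694 + (1−p*)·194.2869]/1.05 = 172.7792. B = V − Δ·S = 301.4667.
(3,2): S=199.1269. Δ = (V_up−V_dn)/(S_up−S_dn) = (23.8234−127.3694)/(292.7166−189.1706) = -1.0000. V = [p*·23.8234 + (1−p*)·127.3694]/1.05 = 102.3397. B = V − Δ·S = 301.4667.
(3,3): S=308.1227. Δ = (V_up−V_dn)/(S_up−S_dn) = (0.0000−23.8234)/(452.9404−292.7166) = -0.1487. V = [p*·0.0000 + (1−p*)·23.8234]/1.05 = 18.3257. B = V − Δ·S = 64.1399.
(2,0): S=87.5425. Δ = (V_up−V_dn)/(S_up−S_dn) = (172.7792−218.3013)/(128.6875−83.1654) = -1.0000. V = [p*·172.7792 + (1−p*)·218.3013]/1.05 = 199.5686. B = V − Δ·S = 287.1111.
(2,1): S=135.4605. Δ = (V_up−V_dn)/(S_up−S_dn) = (102.3397−172.7792)/(199.1269−128.6875) = -1.0000. V = [p*·102.3397 + (1−p*)·172.7792]/1.05 = 151.6506. B = V − Δ·S = 287.1111.
(2,2): S=209.6073. Δ = (V_up−V_dn)/(S_up−S_dn) = (18.3257−102.3397)/(308.1227−199.1269) = -0.7708. V = [p*·18.3257 + (1−p*)·102.3397]/1.05 = 82.0792. B = V − Δ·S = 243.6447.
(1,0): S=92.1500. Δ = (V_up−V_dn)/(S_up−S_dn) = (151.6506−199.5686)/(135.4605−87.5425) = -1.0000. V = [p*·151.6506 + (1−p*)·199.5686]/1.05 = 181.2892. B = V − Δ·S = 273.4392.
(1,1): S=142.5900. Δ = (V_up−V_dn)/(S_up−S_dn) = (82.0792−151.6506)/(209.6073−135.4605) = -0.9383. V = [p*·82.0792 + (1−p*)·151.6506]/1.05 = 131.6871. B = V − Δ·S = 265.4783.
(0,0): S=97.0000. Δ = (V_up−V_dn)/(S_up−S_dn) = (131.6871−181.2892)/(142.5900−92.1500) = -0.9834. V = [p*·131.6871 + (1−p*)·181.2892]/1.05 = 163.5717. B = V − Δ·S = 258.9602.
The time-0 hedge costs 163.5717, which is the no-arbitrage price.

(0,0): Delta=-0.9834 Bond=258.9602
(1,0): Delta=-1.0000 Bond=273.4392
(1,1): Delta=-0.9383 Bond=265.4783
(2,0): Delta=-1.0000 Bond=287.1111
(2,1): Delta=-1.0000 Bond=287.1111
(2,2): Delta=-0.7708 Bond=243.6447
(3,0): Delta=-1.0000 Bond=301.4667
(3,1): Delta=-1.0000 Bond=301.4667
(3,2): Delta=-1.0000 Bond=301.4667
(3,3): Delta=-0.1487 Bond=64.1399
V0=163.5717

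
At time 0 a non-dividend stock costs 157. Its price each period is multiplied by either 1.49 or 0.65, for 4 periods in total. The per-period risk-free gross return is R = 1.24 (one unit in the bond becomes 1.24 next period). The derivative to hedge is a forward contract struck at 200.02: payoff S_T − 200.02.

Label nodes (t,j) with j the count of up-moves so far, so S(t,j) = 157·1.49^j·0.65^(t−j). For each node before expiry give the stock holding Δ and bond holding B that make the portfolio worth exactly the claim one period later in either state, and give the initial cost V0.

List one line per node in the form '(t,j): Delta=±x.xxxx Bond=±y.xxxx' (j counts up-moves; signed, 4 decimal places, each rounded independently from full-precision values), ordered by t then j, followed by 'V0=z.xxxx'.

(0,0): Delta=1.0000 Bond=-84.6032
(1,0): Delta=1.0000 Bond=-104.9079
(1,1): Delta=1.0000 Bond=-104.9079
(2,0): Delta=1.0000 Bond=-130.0858
(2,1): Delta=1.0000 Bond=-130.0858
(2,2): Delta=1.0000 Bond=-130.0858
(3,0): Delta=1.0000 Bond=-161.3065
(3,1): Delta=1.0000 Bond=-161.3065
(3,2): Delta=1.0000 Bond=-161.3065
(3,3): Delta=1.0000 Bond=-161.3065
V0=72.3968

Since d<R<u, set p* = (R−d)/(u−d) = 0.7024; price each node as the discounted p*-expectation of its children.
At expiry t=4: V(4,0)=-171.9945, V(4,1)=-135.7770, V(4,2)=-52.7552, V(4,3)=137.5562, V(4,4)=573.8085
Node (3,0) S=43.1161: V=(p*·-135.7770+(1−p*)·-171.9945)/1.24=-118.1903; Δ=(-135.7770−-171.9945)/(64.2430−28.0255)=1.0000; B=V−Δ·S=-161.3065
Node (3,1) S=98.8354: V=(p*·-52.7552+(1−p*)·-135.7770)/1.24=-62.4710; Δ=(-52.7552−-135.7770)/(147.2648−64.2430)=1.0000; B=V−Δ·S=-161.3065
Node (3,2) S=226.5612: V=(p*·137.5562+(1−p*)·-52.7552)/1.24=65.2548; Δ=(137.5562−-52.7552)/(337.5762−147.2648)=1.0000; B=V−Δ·S=-161.3065
Node (3,3) S=519.3480: V=(p*·573.8085+(1−p*)·137.5562)/1.24=358.0415; Δ=(573.8085−137.5562)/(773.8285−337.5762)=1.0000; B=V−Δ·S=-161.3065
Node (2,0) S=66.3325: V=(p*·-62.4710+(1−p*)·-118.1903)/1.24=-63.7533; Δ=(-62.4710−-118.1903)/(98.8354−43.1161)=1.0000; B=V−Δ·S=-130.0858
Node (2,1) S=152.0545: V=(p*·65.2548+(1−p*)·-62.4710)/1.24=21.9687; Δ=(65.2548−-62.4710)/(226.5612−98.8354)=1.0000; B=V−Δ·S=-130.0858
Node (2,2) S=348.5557: V=(p*·358.0415+(1−p*)·65.2548)/1.24=218.4699; Δ=(358.0415−65.2548)/(519.3480−226.5612)=1.0000; B=V−Δ·S=-130.0858
Node (1,0) S=102.0500: V=(p*·21.9687+(1−p*)·-63.7533)/1.24=-2.8579; Δ=(21.9687−-63.7533)/(152.0545−66.3325)=1.0000; B=V−Δ·S=-104.9079
Node (1,1) S=233.9300: V=(p*·218.4699+(1−p*)·21.9687)/1.24=129.0221; Δ=(218.4699−21.9687)/(348.5557−152.0545)=1.0000; B=V−Δ·S=-104.9079
Node (0,0) S=157.0000: V=(p*·129.0221+(1−p*)·-2.8579)/1.24=72.3968; Δ=(129.0221−-2.8579)/(233.9300−102.0500)=1.0000; B=V−Δ·S=-84.6032
Check: Δ(0,0)·S0 + B(0,0) = 72.3968 = V0.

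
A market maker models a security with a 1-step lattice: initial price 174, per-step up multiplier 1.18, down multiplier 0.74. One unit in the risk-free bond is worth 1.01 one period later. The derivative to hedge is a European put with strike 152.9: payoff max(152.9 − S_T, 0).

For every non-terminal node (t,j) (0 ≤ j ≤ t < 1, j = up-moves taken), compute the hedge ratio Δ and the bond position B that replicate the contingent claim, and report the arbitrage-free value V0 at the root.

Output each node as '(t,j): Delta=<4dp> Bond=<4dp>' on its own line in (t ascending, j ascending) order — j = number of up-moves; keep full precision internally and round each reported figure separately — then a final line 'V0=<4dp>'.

(0,0): Delta=-0.3153 Bond=64.0981
V0=9.2345

Risk-neutral probability p* = (R−d)/(u−d) = (1.01−0.74)/(1.18−0.74) = 0.6136.
Payoff layer (t=1): V(1,0)=24.1400, V(1,1)=0.0000
Node (0,0) S=174.0000: V=(p*·0.0000+(1−p*)·24.1400)/1.01=9.2345; Δ=(0.0000−24.1400)/(205.3200−128.7600)=-0.3153; B=V−Δ·S=64.0981
Check: Δ(0,0)·S0 + B(0,0) = 9.2345 = V0.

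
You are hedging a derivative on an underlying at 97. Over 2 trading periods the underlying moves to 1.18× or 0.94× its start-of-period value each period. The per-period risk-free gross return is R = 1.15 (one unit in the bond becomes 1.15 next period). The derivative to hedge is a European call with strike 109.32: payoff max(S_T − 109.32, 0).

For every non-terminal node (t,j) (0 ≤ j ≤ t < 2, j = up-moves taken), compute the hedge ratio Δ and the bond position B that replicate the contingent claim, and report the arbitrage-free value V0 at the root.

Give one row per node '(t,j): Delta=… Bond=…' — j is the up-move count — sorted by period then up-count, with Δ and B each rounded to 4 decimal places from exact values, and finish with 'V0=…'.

Under the risk-neutral measure, an up-move has probability p* = (R−d)/(u−d) = 0.8750 and values discount at R = 1.15.
At expiry t=2: V(2,0)=0.0000, V(2,1)=0.0000, V(2,2)=25.7428
(1,0): S=91.1800. Δ = (V_up−V_dn)/(S_up−S_dn) = (0.0000−0.0000)/(107.5924−85.7092) = 0.0000. V = [p*·0.0000 + (1−p*)·0.0000]/1.15 = 0.0000. B = V − Δ·S = 0.0000.
(1,1): S=114.4600. Δ = (V_up−V_dn)/(S_up−S_dn) = (25.7428−0.0000)/(135.0628−107.5924) = 0.9371. V = [p*·25.7428 + (1−p*)·0.0000]/1.15 = 19.5869. B = V − Δ·S = -87.6748.
(0,0): S=97.0000. Δ = (V_up−V_dn)/(S_up−S_dn) = (19.5869−0.0000)/(114.4600−91.1800) = 0.8414. V = [p*·19.5869 + (1−p*)·0.0000]/1.15 = 14.9031. B = V − Δ·S = -66.7091.
Check: Δ(0,0)·S0 + B(0,0) = 14.9031 = V0.

(0,0): Delta=0.8414 Bond=-66.7091
(1,0): Delta=0.0000 Bond=0.0000
(1,1): Delta=0.9371 Bond=-87.6748
V0=14.9031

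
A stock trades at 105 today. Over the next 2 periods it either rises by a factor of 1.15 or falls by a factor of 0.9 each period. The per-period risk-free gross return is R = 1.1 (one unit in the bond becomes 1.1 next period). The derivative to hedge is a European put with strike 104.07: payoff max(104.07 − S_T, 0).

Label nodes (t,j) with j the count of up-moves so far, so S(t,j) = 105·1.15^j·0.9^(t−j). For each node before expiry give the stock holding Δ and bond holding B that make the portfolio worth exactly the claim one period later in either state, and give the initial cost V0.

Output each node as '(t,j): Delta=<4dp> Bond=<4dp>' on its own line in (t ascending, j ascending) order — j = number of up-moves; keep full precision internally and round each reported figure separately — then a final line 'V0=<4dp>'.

(0,0): Delta=-0.1317 Bond=14.4615
(1,0): Delta=-0.8051 Bond=79.5382
(1,1): Delta=0.0000 Bond=0.0000
V0=0.6288

Since d<R<u, set p* = (R−d)/(u−d) = 0.8000; price each node as the discounted p*-expectation of its children.
Payoff layer (t=2): V(2,0)=19.0200, V(2,1)=0.0000, V(2,2)=0.0000
Node (1,0) S=94.5000: V=(p*·0.0000+(1−p*)·19.0200)/1.1=3.4582; Δ=(0.0000−19.0200)/(108.6750−85.0500)=-0.8051; B=V−Δ·S=79.5382
Node (1,1) S=120.7500: V=(p*·0.0000+(1−p*)·0.0000)/1.1=0.0000; Δ=(0.0000−0.0000)/(138.8625−108.6750)=0.0000; B=V−Δ·S=0.0000
Node (0,0) S=105.0000: V=(p*·0.0000+(1−p*)·3.4582)/1.1=0.6288; Δ=(0.0000−3.4582)/(120.7500−94.5000)=-0.1317; B=V−Δ·S=14.4615
Each (Δ,B) replicates both successor values, so the strategy is self-financing and V0 is arbitrage-free.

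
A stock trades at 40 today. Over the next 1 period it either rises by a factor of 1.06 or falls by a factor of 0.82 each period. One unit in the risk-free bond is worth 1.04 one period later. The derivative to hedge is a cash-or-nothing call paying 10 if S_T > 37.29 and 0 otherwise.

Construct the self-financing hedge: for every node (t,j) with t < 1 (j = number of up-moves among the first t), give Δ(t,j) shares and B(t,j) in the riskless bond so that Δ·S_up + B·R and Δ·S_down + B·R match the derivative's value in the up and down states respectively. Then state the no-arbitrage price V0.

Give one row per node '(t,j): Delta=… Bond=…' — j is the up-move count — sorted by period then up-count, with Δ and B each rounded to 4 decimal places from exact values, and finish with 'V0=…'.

(0,0): Delta=1.0417 Bond=-32.8526
V0=8.8141

Under the risk-neutral measure, an up-move has probability p* = (R−d)/(u−d) = 0.9167 and values discount at R = 1.04.
Terminal payoffs: V(1,0)=0.0000, V(1,1)=10.0000
(0,0): S=40.0000. Δ = (V_up−V_dn)/(S_up−S_dn) = (10.0000−0.0000)/(42.4000−32.8000) = 1.0417. V = [p*·10.0000 + (1−p*)·0.0000]/1.04 = 8.8141. B = V − Δ·S = -32.8526.
Self-financing check: at every node Δ·S+B equals the discounted successor values.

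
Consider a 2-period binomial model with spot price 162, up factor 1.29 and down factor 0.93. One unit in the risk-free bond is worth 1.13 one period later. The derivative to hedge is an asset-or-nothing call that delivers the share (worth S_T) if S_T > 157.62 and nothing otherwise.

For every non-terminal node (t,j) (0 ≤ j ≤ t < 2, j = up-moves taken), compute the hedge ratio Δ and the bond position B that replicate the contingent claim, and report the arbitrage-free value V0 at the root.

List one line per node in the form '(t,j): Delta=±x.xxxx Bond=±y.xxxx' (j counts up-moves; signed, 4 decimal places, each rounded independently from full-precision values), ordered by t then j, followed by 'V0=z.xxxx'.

(0,0): Delta=1.9449 Bond=-174.7546
(1,0): Delta=3.5833 Bond=-444.3137
(1,1): Delta=1.0000 Bond=0.0000
V0=140.3250

Risk-neutral probability p* = (R−d)/(u−d) = (1.13−0.93)/(1.29−0.93) = 0.5556.
Payoff layer (t=2): V(2,0)=0.0000, V(2,1)=194.3514, V(2,2)=269.5842
  t=1,j=0: stock 150.6600 → up 194.3514 (V=194.3514), down 140.1138 (V=0.0000). Price 95.5513; hedge Δ=3.5833, bond B=-444.3137.
  t=1,j=1: stock 208.9800 → up 269.5842 (V=269.5842), down 194.3514 (V=194.3514). Price 208.9800; hedge Δ=1.0000, bond B=0.0000.
  t=0,j=0: stock 162.0000 → up 208.9800 (V=208.9800), down 150.6600 (V=95.5513). Price 140.3250; hedge Δ=1.9449, bond B=-174.7546.
Root portfolio cost Δ·162+B reproduces V0=140.3250.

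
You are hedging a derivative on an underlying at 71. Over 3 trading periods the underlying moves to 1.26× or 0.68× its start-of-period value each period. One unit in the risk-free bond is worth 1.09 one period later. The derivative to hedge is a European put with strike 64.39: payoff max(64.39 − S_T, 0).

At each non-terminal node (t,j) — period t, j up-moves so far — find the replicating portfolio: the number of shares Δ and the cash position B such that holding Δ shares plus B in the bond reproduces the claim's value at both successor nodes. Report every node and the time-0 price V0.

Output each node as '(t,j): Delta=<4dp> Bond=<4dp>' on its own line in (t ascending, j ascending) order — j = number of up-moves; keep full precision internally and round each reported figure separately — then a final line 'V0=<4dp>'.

No-arbitrage ⇒ martingale measure with p* = (R−d)/(u−d) = 0.7069.
Terminal payoffs: V(3,0)=42.0653, V(3,1)=23.0237, V(3,2)=0.0000, V(3,3)=0.0000
  t=2,j=0: stock 32.8304 → up 41.3663 (V=23.0237), down 22.3247 (V=42.0653). Price 26.2430; hedge Δ=-1.0000, bond B=59.0734.
  t=2,j=1: stock 60.8328 → up 76.6493 (V=0.0000), down 41.3663 (V=23.0237). Price 6.1911; hedge Δ=-0.6525, bond B=45.8872.
  t=2,j=2: stock 112.7196 → up 142.0267 (V=0.0000), down 76.6493 (V=0.0000). Price 0.0000; hedge Δ=0.0000, bond B=0.0000.
  t=1,j=0: stock 48.2800 → up 60.8328 (V=6.1911), down 32.8304 (V=26.2430). Price 11.0719; hedge Δ=-0.7161, bond B=45.6441.
  t=1,j=1: stock 89.4600 → up 112.7196 (V=0.0000), down 60.8328 (V=6.1911). Price 1.6648; hedge Δ=-0.1193, bond B=12.3392.
  t=0,j=0: stock 71.0000 → up 89.4600 (V=1.6648), down 48.2800 (V=11.0719). Price 4.0569; hedge Δ=-0.2284, bond B=20.2761.
The time-0 hedge costs 4.0569, which is the no-arbitrage price.

(0,0): Delta=-0.2284 Bond=20.2761
(1,0): Delta=-0.7161 Bond=45.6441
(1,1): Delta=-0.1193 Bond=12.3392
(2,0): Delta=-1.0000 Bond=59.0734
(2,1): Delta=-0.6525 Bond=45.8872
(2,2): Delta=0.0000 Bond=0.0000
V0=4.0569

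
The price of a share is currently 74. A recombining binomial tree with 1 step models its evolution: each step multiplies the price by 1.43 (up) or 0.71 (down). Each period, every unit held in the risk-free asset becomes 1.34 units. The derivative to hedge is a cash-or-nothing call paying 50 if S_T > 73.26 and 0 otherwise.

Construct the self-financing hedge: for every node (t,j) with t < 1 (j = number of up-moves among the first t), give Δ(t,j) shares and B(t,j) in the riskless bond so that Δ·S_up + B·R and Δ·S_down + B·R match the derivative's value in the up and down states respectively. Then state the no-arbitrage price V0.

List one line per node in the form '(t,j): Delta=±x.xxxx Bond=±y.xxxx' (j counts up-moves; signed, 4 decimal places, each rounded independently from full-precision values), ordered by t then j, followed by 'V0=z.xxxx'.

(0,0): Delta=0.9384 Bond=-36.7952
V0=32.6493

No-arbitrage ⇒ martingale measure with p* = (R−d)/(u−d) = 0.8750.
Terminal values V(1,·): V(1,0)=0.0000, V(1,1)=50.0000
Node (0,0) S=74.0000: V=(p*·50.0000+(1−p*)·0.0000)/1.34=32.6493; Δ=(50.0000−0.0000)/(105.8200−52.5400)=0.9384; B=V−Δ·S=-36.7952
Check: Δ(0,0)·S0 + B(0,0) = 32.6493 = V0.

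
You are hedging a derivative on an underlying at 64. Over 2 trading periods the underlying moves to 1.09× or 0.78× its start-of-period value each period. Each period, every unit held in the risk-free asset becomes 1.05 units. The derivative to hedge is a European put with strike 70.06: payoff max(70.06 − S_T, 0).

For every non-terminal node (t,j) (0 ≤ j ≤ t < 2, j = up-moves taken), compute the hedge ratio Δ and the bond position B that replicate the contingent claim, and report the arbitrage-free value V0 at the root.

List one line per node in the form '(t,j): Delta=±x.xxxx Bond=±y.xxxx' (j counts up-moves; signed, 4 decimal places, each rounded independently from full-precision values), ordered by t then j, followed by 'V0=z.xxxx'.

The replicating-portfolio and risk-neutral prices coincide; use p* = (1.05−0.78)/(1.09−0.78) = 0.8710 for the latter.
Payoff layer (t=2): V(2,0)=31.1224, V(2,1)=15.6472, V(2,2)=0.0000
  t=1,j=0: stock 49.9200 → up 54.4128 (V=15.6472), down 38.9376 (V=31.1224). Price 16.8038; hedge Δ=-1.0000, bond B=66.7238.
  t=1,j=1: stock 69.7600 → up 76.0384 (V=0.0000), down 54.4128 (V=15.6472). Price 1.9229; hedge Δ=-0.7235, bond B=52.3977.
  t=0,j=0: stock 64.0000 → up 69.7600 (V=1.9229), down 49.9200 (V=16.8038). Price 3.6600; hedge Δ=-0.7500, bond B=51.6631.
The time-0 hedge costs 3.6600, which is the no-arbitrage price.

(0,0): Delta=-0.7500 Bond=51.6631
(1,0): Delta=-1.0000 Bond=66.7238
(1,1): Delta=-0.7235 Bond=52.3977
V0=3.6600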